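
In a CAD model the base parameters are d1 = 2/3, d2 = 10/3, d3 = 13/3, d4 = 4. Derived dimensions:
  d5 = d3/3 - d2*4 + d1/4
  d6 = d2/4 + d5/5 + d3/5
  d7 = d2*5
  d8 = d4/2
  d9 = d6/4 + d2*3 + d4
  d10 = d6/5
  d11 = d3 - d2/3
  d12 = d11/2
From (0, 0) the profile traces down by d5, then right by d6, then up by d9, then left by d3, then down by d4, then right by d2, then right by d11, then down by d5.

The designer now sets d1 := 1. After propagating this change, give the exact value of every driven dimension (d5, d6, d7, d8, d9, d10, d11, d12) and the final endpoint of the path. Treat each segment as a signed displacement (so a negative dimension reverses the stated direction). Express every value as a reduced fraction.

Apply edit: d1 := 1
  d5 = d3/3 - d2*4 + d1/4 = -419/36
  d6 = d2/4 + d5/5 + d3/5 = -113/180
  d7 = d2*5 = 50/3
  d8 = d4/2 = 2
  d9 = d6/4 + d2*3 + d4 = 9967/720
  d10 = d6/5 = -113/900
  d11 = d3 - d2/3 = 29/9
  d12 = d11/2 = 29/18
Walk from origin (0, 0):
  seg 1: down by d5 = -419/36 → (0, 419/36)
  seg 2: right by d6 = -113/180 → (-113/180, 419/36)
  seg 3: up by d9 = 9967/720 → (-113/180, 18347/720)
  seg 4: left by d3 = 13/3 → (-893/180, 18347/720)
  seg 5: down by d4 = 4 → (-893/180, 15467/720)
  seg 6: right by d2 = 10/3 → (-293/180, 15467/720)
  seg 7: right by d11 = 29/9 → (287/180, 15467/720)
  seg 8: down by d5 = -419/36 → (287/180, 7949/240)

d5 = -419/36
d6 = -113/180
d7 = 50/3
d8 = 2
d9 = 9967/720
d10 = -113/900
d11 = 29/9
d12 = 29/18
endpoint = (287/180, 7949/240)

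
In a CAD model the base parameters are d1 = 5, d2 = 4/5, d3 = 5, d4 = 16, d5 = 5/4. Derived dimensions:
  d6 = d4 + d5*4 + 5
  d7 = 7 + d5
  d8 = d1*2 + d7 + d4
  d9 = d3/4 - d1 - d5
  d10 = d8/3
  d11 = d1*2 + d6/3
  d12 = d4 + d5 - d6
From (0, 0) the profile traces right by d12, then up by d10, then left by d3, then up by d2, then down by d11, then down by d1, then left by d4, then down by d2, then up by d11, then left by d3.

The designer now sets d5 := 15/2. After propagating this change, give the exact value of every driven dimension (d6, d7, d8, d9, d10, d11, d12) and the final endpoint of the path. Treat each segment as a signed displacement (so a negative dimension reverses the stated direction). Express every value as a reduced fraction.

Apply edit: d5 := 15/2
  d6 = d4 + d5*4 + 5 = 51
  d7 = 7 + d5 = 29/2
  d8 = d1*2 + d7 + d4 = 81/2
  d9 = d3/4 - d1 - d5 = -45/4
  d10 = d8/3 = 27/2
  d11 = d1*2 + d6/3 = 27
  d12 = d4 + d5 - d6 = -55/2
Walk from origin (0, 0):
  seg 1: right by d12 = -55/2 → (-55/2, 0)
  seg 2: up by d10 = 27/2 → (-55/2, 27/2)
  seg 3: left by d3 = 5 → (-65/2, 27/2)
  seg 4: up by d2 = 4/5 → (-65/2, 143/10)
  seg 5: down by d11 = 27 → (-65/2, -127/10)
  seg 6: down by d1 = 5 → (-65/2, -177/10)
  seg 7: left by d4 = 16 → (-97/2, -177/10)
  seg 8: down by d2 = 4/5 → (-97/2, -37/2)
  seg 9: up by d11 = 27 → (-97/2, 17/2)
  seg 10: left by d3 = 5 → (-107/2, 17/2)

d6 = 51
d7 = 29/2
d8 = 81/2
d9 = -45/4
d10 = 27/2
d11 = 27
d12 = -55/2
endpoint = (-107/2, 17/2)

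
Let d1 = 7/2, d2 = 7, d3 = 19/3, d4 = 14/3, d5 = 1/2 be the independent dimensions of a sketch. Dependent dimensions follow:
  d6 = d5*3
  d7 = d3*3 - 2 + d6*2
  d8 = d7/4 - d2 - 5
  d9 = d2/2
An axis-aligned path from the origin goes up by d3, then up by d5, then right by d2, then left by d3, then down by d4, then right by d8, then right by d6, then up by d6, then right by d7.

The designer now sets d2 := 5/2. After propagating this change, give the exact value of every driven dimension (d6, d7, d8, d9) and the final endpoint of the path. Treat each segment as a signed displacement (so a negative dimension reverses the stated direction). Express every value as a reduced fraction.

Apply edit: d2 := 5/2
  d6 = d5*3 = 3/2
  d7 = d3*3 - 2 + d6*2 = 20
  d8 = d7/4 - d2 - 5 = -5/2
  d9 = d2/2 = 5/4
Walk from origin (0, 0):
  seg 1: up by d3 = 19/3 → (0, 19/3)
  seg 2: up by d5 = 1/2 → (0, 41/6)
  seg 3: right by d2 = 5/2 → (5/2, 41/6)
  seg 4: left by d3 = 19/3 → (-23/6, 41/6)
  seg 5: down by d4 = 14/3 → (-23/6, 13/6)
  seg 6: right by d8 = -5/2 → (-19/3, 13/6)
  seg 7: right by d6 = 3/2 → (-29/6, 13/6)
  seg 8: up by d6 = 3/2 → (-29/6, 11/3)
  seg 9: right by d7 = 20 → (91/6, 11/3)

d6 = 3/2
d7 = 20
d8 = -5/2
d9 = 5/4
endpoint = (91/6, 11/3)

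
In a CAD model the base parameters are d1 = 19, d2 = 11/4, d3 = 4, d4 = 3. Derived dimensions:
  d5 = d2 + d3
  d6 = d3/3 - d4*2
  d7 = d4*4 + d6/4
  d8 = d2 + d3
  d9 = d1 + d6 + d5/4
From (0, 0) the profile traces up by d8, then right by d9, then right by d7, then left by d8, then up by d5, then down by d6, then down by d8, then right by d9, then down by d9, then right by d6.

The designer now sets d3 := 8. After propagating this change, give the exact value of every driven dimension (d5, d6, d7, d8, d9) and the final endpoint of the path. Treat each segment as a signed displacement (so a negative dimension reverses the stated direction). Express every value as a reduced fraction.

d5 = 43/4
d6 = -10/3
d7 = 67/6
d8 = 43/4
d9 = 881/48
endpoint = (811/24, -205/48)

Apply edit: d3 := 8
  d5 = d2 + d3 = 43/4
  d6 = d3/3 - d4*2 = -10/3
  d7 = d4*4 + d6/4 = 67/6
  d8 = d2 + d3 = 43/4
  d9 = d1 + d6 + d5/4 = 881/48
Walk from origin (0, 0):
  seg 1: up by d8 = 43/4 → (0, 43/4)
  seg 2: right by d9 = 881/48 → (881/48, 43/4)
  seg 3: right by d7 = 67/6 → (1417/48, 43/4)
  seg 4: left by d8 = 43/4 → (901/48, 43/4)
  seg 5: up by d5 = 43/4 → (901/48, 43/2)
  seg 6: down by d6 = -10/3 → (901/48, 149/6)
  seg 7: down by d8 = 43/4 → (901/48, 169/12)
  seg 8: right by d9 = 881/48 → (297/8, 169/12)
  seg 9: down by d9 = 881/48 → (297/8, -205/48)
  seg 10: right by d6 = -10/3 → (811/24, -205/48)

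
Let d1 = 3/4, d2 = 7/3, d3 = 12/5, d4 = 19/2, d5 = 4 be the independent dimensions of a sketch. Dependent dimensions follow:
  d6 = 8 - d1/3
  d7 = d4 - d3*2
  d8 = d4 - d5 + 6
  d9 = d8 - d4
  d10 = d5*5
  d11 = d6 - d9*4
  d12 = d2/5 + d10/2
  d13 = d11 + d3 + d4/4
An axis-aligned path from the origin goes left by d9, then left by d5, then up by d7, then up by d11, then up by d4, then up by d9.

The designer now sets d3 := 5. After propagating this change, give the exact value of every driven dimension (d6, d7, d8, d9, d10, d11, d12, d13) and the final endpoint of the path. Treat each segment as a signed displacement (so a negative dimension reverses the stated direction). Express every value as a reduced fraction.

d6 = 31/4
d7 = -1/2
d8 = 23/2
d9 = 2
d10 = 20
d11 = -1/4
d12 = 157/15
d13 = 57/8
endpoint = (-6, 43/4)

Apply edit: d3 := 5
  d6 = 8 - d1/3 = 31/4
  d7 = d4 - d3*2 = -1/2
  d8 = d4 - d5 + 6 = 23/2
  d9 = d8 - d4 = 2
  d10 = d5*5 = 20
  d11 = d6 - d9*4 = -1/4
  d12 = d2/5 + d10/2 = 157/15
  d13 = d11 + d3 + d4/4 = 57/8
Walk from origin (0, 0):
  seg 1: left by d9 = 2 → (-2, 0)
  seg 2: left by d5 = 4 → (-6, 0)
  seg 3: up by d7 = -1/2 → (-6, -1/2)
  seg 4: up by d11 = -1/4 → (-6, -3/4)
  seg 5: up by d4 = 19/2 → (-6, 35/4)
  seg 6: up by d9 = 2 → (-6, 43/4)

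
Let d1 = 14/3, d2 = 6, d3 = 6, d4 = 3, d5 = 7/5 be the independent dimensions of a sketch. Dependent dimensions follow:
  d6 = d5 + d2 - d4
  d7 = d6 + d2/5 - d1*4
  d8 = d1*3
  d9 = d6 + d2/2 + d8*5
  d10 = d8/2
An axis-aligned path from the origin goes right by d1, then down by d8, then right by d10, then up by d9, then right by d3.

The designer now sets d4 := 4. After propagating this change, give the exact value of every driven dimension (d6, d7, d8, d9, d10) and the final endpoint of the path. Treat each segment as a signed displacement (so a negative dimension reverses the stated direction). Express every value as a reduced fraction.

Apply edit: d4 := 4
  d6 = d5 + d2 - d4 = 17/5
  d7 = d6 + d2/5 - d1*4 = -211/15
  d8 = d1*3 = 14
  d9 = d6 + d2/2 + d8*5 = 382/5
  d10 = d8/2 = 7
Walk from origin (0, 0):
  seg 1: right by d1 = 14/3 → (14/3, 0)
  seg 2: down by d8 = 14 → (14/3, -14)
  seg 3: right by d10 = 7 → (35/3, -14)
  seg 4: up by d9 = 382/5 → (35/3, 312/5)
  seg 5: right by d3 = 6 → (53/3, 312/5)

d6 = 17/5
d7 = -211/15
d8 = 14
d9 = 382/5
d10 = 7
endpoint = (53/3, 312/5)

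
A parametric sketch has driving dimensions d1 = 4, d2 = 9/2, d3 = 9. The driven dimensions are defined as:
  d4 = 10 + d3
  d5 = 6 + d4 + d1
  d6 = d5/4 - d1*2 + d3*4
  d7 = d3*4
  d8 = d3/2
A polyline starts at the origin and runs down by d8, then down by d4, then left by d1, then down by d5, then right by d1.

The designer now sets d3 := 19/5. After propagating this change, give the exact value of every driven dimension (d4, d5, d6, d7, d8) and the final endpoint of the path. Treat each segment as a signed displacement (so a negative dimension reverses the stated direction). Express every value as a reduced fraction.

Apply edit: d3 := 19/5
  d4 = 10 + d3 = 69/5
  d5 = 6 + d4 + d1 = 119/5
  d6 = d5/4 - d1*2 + d3*4 = 263/20
  d7 = d3*4 = 76/5
  d8 = d3/2 = 19/10
Walk from origin (0, 0):
  seg 1: down by d8 = 19/10 → (0, -19/10)
  seg 2: down by d4 = 69/5 → (0, -157/10)
  seg 3: left by d1 = 4 → (-4, -157/10)
  seg 4: down by d5 = 119/5 → (-4, -79/2)
  seg 5: right by d1 = 4 → (0, -79/2)

d4 = 69/5
d5 = 119/5
d6 = 263/20
d7 = 76/5
d8 = 19/10
endpoint = (0, -79/2)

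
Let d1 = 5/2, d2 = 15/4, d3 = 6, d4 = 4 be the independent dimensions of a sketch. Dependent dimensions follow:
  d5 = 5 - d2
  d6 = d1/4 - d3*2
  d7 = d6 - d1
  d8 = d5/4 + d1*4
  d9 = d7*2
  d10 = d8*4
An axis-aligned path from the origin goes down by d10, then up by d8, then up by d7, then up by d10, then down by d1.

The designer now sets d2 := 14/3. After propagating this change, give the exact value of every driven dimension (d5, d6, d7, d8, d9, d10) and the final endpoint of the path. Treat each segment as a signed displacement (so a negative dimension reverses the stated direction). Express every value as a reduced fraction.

Apply edit: d2 := 14/3
  d5 = 5 - d2 = 1/3
  d6 = d1/4 - d3*2 = -91/8
  d7 = d6 - d1 = -111/8
  d8 = d5/4 + d1*4 = 121/12
  d9 = d7*2 = -111/4
  d10 = d8*4 = 121/3
Walk from origin (0, 0):
  seg 1: down by d10 = 121/3 → (0, -121/3)
  seg 2: up by d8 = 121/12 → (0, -121/4)
  seg 3: up by d7 = -111/8 → (0, -353/8)
  seg 4: up by d10 = 121/3 → (0, -91/24)
  seg 5: down by d1 = 5/2 → (0, -151/24)

d5 = 1/3
d6 = -91/8
d7 = -111/8
d8 = 121/12
d9 = -111/4
d10 = 121/3
endpoint = (0, -151/24)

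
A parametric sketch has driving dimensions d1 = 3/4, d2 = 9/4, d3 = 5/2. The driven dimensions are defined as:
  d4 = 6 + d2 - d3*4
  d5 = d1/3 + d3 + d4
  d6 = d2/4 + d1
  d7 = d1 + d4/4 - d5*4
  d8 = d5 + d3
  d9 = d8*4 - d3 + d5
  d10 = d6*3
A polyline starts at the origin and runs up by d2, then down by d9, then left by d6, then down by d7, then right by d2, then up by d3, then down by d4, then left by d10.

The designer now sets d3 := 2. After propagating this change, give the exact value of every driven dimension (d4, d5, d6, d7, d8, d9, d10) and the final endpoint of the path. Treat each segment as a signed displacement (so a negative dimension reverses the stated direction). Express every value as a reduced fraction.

Apply edit: d3 := 2
  d4 = 6 + d2 - d3*4 = 1/4
  d5 = d1/3 + d3 + d4 = 5/2
  d6 = d2/4 + d1 = 21/16
  d7 = d1 + d4/4 - d5*4 = -147/16
  d8 = d5 + d3 = 9/2
  d9 = d8*4 - d3 + d5 = 37/2
  d10 = d6*3 = 63/16
Walk from origin (0, 0):
  seg 1: up by d2 = 9/4 → (0, 9/4)
  seg 2: down by d9 = 37/2 → (0, -65/4)
  seg 3: left by d6 = 21/16 → (-21/16, -65/4)
  seg 4: down by d7 = -147/16 → (-21/16, -113/16)
  seg 5: right by d2 = 9/4 → (15/16, -113/16)
  seg 6: up by d3 = 2 → (15/16, -81/16)
  seg 7: down by d4 = 1/4 → (15/16, -85/16)
  seg 8: left by d10 = 63/16 → (-3, -85/16)

d4 = 1/4
d5 = 5/2
d6 = 21/16
d7 = -147/16
d8 = 9/2
d9 = 37/2
d10 = 63/16
endpoint = (-3, -85/16)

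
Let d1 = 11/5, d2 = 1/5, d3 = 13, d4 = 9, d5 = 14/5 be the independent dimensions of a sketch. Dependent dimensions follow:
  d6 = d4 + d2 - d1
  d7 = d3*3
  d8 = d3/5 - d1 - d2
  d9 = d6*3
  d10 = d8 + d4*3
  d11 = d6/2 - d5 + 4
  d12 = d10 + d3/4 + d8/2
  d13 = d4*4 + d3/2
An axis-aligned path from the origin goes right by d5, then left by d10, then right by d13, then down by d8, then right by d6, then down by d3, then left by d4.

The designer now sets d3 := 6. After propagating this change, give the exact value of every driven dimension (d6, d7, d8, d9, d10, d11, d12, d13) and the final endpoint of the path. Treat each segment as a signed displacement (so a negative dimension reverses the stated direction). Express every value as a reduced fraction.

d6 = 7
d7 = 18
d8 = -6/5
d9 = 21
d10 = 129/5
d11 = 47/10
d12 = 267/10
d13 = 39
endpoint = (14, -24/5)

Apply edit: d3 := 6
  d6 = d4 + d2 - d1 = 7
  d7 = d3*3 = 18
  d8 = d3/5 - d1 - d2 = -6/5
  d9 = d6*3 = 21
  d10 = d8 + d4*3 = 129/5
  d11 = d6/2 - d5 + 4 = 47/10
  d12 = d10 + d3/4 + d8/2 = 267/10
  d13 = d4*4 + d3/2 = 39
Walk from origin (0, 0):
  seg 1: right by d5 = 14/5 → (14/5, 0)
  seg 2: left by d10 = 129/5 → (-23, 0)
  seg 3: right by d13 = 39 → (16, 0)
  seg 4: down by d8 = -6/5 → (16, 6/5)
  seg 5: right by d6 = 7 → (23, 6/5)
  seg 6: down by d3 = 6 → (23, -24/5)
  seg 7: left by d4 = 9 → (14, -24/5)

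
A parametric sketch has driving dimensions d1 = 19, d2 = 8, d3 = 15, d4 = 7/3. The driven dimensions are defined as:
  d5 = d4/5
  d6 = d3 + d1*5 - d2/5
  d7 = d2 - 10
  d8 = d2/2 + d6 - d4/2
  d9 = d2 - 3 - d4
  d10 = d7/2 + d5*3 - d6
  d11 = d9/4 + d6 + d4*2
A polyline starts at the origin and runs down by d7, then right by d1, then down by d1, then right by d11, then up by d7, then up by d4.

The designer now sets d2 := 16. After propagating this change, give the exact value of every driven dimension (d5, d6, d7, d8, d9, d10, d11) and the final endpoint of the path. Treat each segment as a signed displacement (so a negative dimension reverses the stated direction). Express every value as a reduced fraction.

d5 = 7/15
d6 = 534/5
d7 = 6
d8 = 3409/30
d9 = 32/3
d10 = -512/5
d11 = 1712/15
endpoint = (1997/15, -50/3)

Apply edit: d2 := 16
  d5 = d4/5 = 7/15
  d6 = d3 + d1*5 - d2/5 = 534/5
  d7 = d2 - 10 = 6
  d8 = d2/2 + d6 - d4/2 = 3409/30
  d9 = d2 - 3 - d4 = 32/3
  d10 = d7/2 + d5*3 - d6 = -512/5
  d11 = d9/4 + d6 + d4*2 = 1712/15
Walk from origin (0, 0):
  seg 1: down by d7 = 6 → (0, -6)
  seg 2: right by d1 = 19 → (19, -6)
  seg 3: down by d1 = 19 → (19, -25)
  seg 4: right by d11 = 1712/15 → (1997/15, -25)
  seg 5: up by d7 = 6 → (1997/15, -19)
  seg 6: up by d4 = 7/3 → (1997/15, -50/3)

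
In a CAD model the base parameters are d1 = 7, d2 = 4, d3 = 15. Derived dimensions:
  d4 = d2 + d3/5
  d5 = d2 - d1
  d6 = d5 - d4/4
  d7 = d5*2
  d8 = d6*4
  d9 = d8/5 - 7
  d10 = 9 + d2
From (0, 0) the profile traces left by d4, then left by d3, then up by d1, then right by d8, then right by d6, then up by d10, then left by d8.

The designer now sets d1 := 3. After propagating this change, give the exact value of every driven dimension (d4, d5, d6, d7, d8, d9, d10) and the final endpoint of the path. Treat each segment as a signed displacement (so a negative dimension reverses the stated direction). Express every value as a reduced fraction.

d4 = 7
d5 = 1
d6 = -3/4
d7 = 2
d8 = -3
d9 = -38/5
d10 = 13
endpoint = (-91/4, 16)

Apply edit: d1 := 3
  d4 = d2 + d3/5 = 7
  d5 = d2 - d1 = 1
  d6 = d5 - d4/4 = -3/4
  d7 = d5*2 = 2
  d8 = d6*4 = -3
  d9 = d8/5 - 7 = -38/5
  d10 = 9 + d2 = 13
Walk from origin (0, 0):
  seg 1: left by d4 = 7 → (-7, 0)
  seg 2: left by d3 = 15 → (-22, 0)
  seg 3: up by d1 = 3 → (-22, 3)
  seg 4: right by d8 = -3 → (-25, 3)
  seg 5: right by d6 = -3/4 → (-103/4, 3)
  seg 6: up by d10 = 13 → (-103/4, 16)
  seg 7: left by d8 = -3 → (-91/4, 16)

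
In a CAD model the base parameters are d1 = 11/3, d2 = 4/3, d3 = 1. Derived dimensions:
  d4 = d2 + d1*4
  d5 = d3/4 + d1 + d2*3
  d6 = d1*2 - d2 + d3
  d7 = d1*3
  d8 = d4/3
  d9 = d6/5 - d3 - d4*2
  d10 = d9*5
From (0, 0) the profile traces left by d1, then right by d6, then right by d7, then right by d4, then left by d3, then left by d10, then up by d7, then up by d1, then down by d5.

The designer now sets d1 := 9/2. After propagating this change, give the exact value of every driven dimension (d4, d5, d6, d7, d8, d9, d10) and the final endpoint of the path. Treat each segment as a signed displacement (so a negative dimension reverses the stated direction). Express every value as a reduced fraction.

Apply edit: d1 := 9/2
  d4 = d2 + d1*4 = 58/3
  d5 = d3/4 + d1 + d2*3 = 35/4
  d6 = d1*2 - d2 + d3 = 26/3
  d7 = d1*3 = 27/2
  d8 = d4/3 = 58/9
  d9 = d6/5 - d3 - d4*2 = -569/15
  d10 = d9*5 = -569/3
Walk from origin (0, 0):
  seg 1: left by d1 = 9/2 → (-9/2, 0)
  seg 2: right by d6 = 26/3 → (25/6, 0)
  seg 3: right by d7 = 27/2 → (53/3, 0)
  seg 4: right by d4 = 58/3 → (37, 0)
  seg 5: left by d3 = 1 → (36, 0)
  seg 6: left by d10 = -569/3 → (677/3, 0)
  seg 7: up by d7 = 27/2 → (677/3, 27/2)
  seg 8: up by d1 = 9/2 → (677/3, 18)
  seg 9: down by d5 = 35/4 → (677/3, 37/4)

d4 = 58/3
d5 = 35/4
d6 = 26/3
d7 = 27/2
d8 = 58/9
d9 = -569/15
d10 = -569/3
endpoint = (677/3, 37/4)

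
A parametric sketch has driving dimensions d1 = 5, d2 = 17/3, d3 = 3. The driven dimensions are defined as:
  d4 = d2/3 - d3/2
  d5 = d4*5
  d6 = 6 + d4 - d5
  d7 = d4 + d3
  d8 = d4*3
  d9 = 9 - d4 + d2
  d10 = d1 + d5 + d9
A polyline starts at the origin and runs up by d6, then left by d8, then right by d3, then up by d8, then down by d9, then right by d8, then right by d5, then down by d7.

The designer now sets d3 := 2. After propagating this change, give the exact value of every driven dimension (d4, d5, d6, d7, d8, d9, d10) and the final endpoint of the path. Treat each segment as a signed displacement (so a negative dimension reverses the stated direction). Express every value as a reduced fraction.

Apply edit: d3 := 2
  d4 = d2/3 - d3/2 = 8/9
  d5 = d4*5 = 40/9
  d6 = 6 + d4 - d5 = 22/9
  d7 = d4 + d3 = 26/9
  d8 = d4*3 = 8/3
  d9 = 9 - d4 + d2 = 124/9
  d10 = d1 + d5 + d9 = 209/9
Walk from origin (0, 0):
  seg 1: up by d6 = 22/9 → (0, 22/9)
  seg 2: left by d8 = 8/3 → (-8/3, 22/9)
  seg 3: right by d3 = 2 → (-2/3, 22/9)
  seg 4: up by d8 = 8/3 → (-2/3, 46/9)
  seg 5: down by d9 = 124/9 → (-2/3, -26/3)
  seg 6: right by d8 = 8/3 → (2, -26/3)
  seg 7: right by d5 = 40/9 → (58/9, -26/3)
  seg 8: down by d7 = 26/9 → (58/9, -104/9)

d4 = 8/9
d5 = 40/9
d6 = 22/9
d7 = 26/9
d8 = 8/3
d9 = 124/9
d10 = 209/9
endpoint = (58/9, -104/9)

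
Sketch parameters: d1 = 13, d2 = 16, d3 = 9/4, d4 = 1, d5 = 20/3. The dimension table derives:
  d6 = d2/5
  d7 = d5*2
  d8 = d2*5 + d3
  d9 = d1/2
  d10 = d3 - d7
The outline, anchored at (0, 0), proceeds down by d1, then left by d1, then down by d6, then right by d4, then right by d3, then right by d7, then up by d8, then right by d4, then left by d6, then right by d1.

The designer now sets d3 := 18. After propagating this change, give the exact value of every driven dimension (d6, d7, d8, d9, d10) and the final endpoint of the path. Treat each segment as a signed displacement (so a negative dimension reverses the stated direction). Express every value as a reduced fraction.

Apply edit: d3 := 18
  d6 = d2/5 = 16/5
  d7 = d5*2 = 40/3
  d8 = d2*5 + d3 = 98
  d9 = d1/2 = 13/2
  d10 = d3 - d7 = 14/3
Walk from origin (0, 0):
  seg 1: down by d1 = 13 → (0, -13)
  seg 2: left by d1 = 13 → (-13, -13)
  seg 3: down by d6 = 16/5 → (-13, -81/5)
  seg 4: right by d4 = 1 → (-12, -81/5)
  seg 5: right by d3 = 18 → (6, -81/5)
  seg 6: right by d7 = 40/3 → (58/3, -81/5)
  seg 7: up by d8 = 98 → (58/3, 409/5)
  seg 8: right by d4 = 1 → (61/3, 409/5)
  seg 9: left by d6 = 16/5 → (257/15, 409/5)
  seg 10: right by d1 = 13 → (452/15, 409/5)

d6 = 16/5
d7 = 40/3
d8 = 98
d9 = 13/2
d10 = 14/3
endpoint = (452/15, 409/5)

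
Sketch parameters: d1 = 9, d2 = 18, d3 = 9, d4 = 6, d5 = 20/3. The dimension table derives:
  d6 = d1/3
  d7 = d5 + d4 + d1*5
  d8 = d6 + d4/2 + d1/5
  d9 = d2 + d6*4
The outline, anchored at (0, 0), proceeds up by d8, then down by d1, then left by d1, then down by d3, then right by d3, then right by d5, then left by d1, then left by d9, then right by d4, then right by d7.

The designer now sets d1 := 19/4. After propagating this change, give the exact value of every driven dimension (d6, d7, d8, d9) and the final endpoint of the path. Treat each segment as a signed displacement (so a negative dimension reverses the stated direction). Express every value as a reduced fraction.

Apply edit: d1 := 19/4
  d6 = d1/3 = 19/12
  d7 = d5 + d4 + d1*5 = 437/12
  d8 = d6 + d4/2 + d1/5 = 83/15
  d9 = d2 + d6*4 = 73/3
Walk from origin (0, 0):
  seg 1: up by d8 = 83/15 → (0, 83/15)
  seg 2: down by d1 = 19/4 → (0, 47/60)
  seg 3: left by d1 = 19/4 → (-19/4, 47/60)
  seg 4: down by d3 = 9 → (-19/4, -493/60)
  seg 5: right by d3 = 9 → (17/4, -493/60)
  seg 6: right by d5 = 20/3 → (131/12, -493/60)
  seg 7: left by d1 = 19/4 → (37/6, -493/60)
  seg 8: left by d9 = 73/3 → (-109/6, -493/60)
  seg 9: right by d4 = 6 → (-73/6, -493/60)
  seg 10: right by d7 = 437/12 → (97/4, -493/60)

d6 = 19/12
d7 = 437/12
d8 = 83/15
d9 = 73/3
endpoint = (97/4, -493/60)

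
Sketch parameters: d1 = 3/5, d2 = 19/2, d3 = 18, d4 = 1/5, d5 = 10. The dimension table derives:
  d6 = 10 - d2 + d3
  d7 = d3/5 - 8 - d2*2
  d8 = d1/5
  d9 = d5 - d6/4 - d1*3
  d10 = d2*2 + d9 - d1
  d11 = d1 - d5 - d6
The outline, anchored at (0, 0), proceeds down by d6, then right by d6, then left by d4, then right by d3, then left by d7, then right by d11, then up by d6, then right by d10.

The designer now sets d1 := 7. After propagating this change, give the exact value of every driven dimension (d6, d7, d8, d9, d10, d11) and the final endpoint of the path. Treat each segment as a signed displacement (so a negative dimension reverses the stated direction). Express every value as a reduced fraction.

Apply edit: d1 := 7
  d6 = 10 - d2 + d3 = 37/2
  d7 = d3/5 - 8 - d2*2 = -117/5
  d8 = d1/5 = 7/5
  d9 = d5 - d6/4 - d1*3 = -125/8
  d10 = d2*2 + d9 - d1 = -29/8
  d11 = d1 - d5 - d6 = -43/2
Walk from origin (0, 0):
  seg 1: down by d6 = 37/2 → (0, -37/2)
  seg 2: right by d6 = 37/2 → (37/2, -37/2)
  seg 3: left by d4 = 1/5 → (183/10, -37/2)
  seg 4: right by d3 = 18 → (363/10, -37/2)
  seg 5: left by d7 = -117/5 → (597/10, -37/2)
  seg 6: right by d11 = -43/2 → (191/5, -37/2)
  seg 7: up by d6 = 37/2 → (191/5, 0)
  seg 8: right by d10 = -29/8 → (1383/40, 0)

d6 = 37/2
d7 = -117/5
d8 = 7/5
d9 = -125/8
d10 = -29/8
d11 = -43/2
endpoint = (1383/40, 0)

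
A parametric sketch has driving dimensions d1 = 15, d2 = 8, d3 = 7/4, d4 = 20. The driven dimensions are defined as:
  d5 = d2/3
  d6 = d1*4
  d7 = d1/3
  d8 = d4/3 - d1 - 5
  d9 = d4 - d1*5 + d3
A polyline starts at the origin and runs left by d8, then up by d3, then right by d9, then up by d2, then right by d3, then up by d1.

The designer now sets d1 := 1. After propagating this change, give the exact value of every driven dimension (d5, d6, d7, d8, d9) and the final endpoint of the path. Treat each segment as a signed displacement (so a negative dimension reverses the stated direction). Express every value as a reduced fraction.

Apply edit: d1 := 1
  d5 = d2/3 = 8/3
  d6 = d1*4 = 4
  d7 = d1/3 = 1/3
  d8 = d4/3 - d1 - 5 = 2/3
  d9 = d4 - d1*5 + d3 = 67/4
Walk from origin (0, 0):
  seg 1: left by d8 = 2/3 → (-2/3, 0)
  seg 2: up by d3 = 7/4 → (-2/3, 7/4)
  seg 3: right by d9 = 67/4 → (193/12, 7/4)
  seg 4: up by d2 = 8 → (193/12, 39/4)
  seg 5: right by d3 = 7/4 → (107/6, 39/4)
  seg 6: up by d1 = 1 → (107/6, 43/4)

d5 = 8/3
d6 = 4
d7 = 1/3
d8 = 2/3
d9 = 67/4
endpoint = (107/6, 43/4)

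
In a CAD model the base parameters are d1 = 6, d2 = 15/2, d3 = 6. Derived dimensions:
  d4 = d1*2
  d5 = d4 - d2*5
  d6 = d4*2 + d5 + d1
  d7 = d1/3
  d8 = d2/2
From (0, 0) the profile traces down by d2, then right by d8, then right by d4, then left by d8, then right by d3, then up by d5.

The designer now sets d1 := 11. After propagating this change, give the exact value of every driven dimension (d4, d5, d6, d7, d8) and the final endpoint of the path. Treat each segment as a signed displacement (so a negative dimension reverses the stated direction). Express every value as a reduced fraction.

Apply edit: d1 := 11
  d4 = d1*2 = 22
  d5 = d4 - d2*5 = -31/2
  d6 = d4*2 + d5 + d1 = 79/2
  d7 = d1/3 = 11/3
  d8 = d2/2 = 15/4
Walk from origin (0, 0):
  seg 1: down by d2 = 15/2 → (0, -15/2)
  seg 2: right by d8 = 15/4 → (15/4, -15/2)
  seg 3: right by d4 = 22 → (103/4, -15/2)
  seg 4: left by d8 = 15/4 → (22, -15/2)
  seg 5: right by d3 = 6 → (28, -15/2)
  seg 6: up by d5 = -31/2 → (28, -23)

d4 = 22
d5 = -31/2
d6 = 79/2
d7 = 11/3
d8 = 15/4
endpoint = (28, -23)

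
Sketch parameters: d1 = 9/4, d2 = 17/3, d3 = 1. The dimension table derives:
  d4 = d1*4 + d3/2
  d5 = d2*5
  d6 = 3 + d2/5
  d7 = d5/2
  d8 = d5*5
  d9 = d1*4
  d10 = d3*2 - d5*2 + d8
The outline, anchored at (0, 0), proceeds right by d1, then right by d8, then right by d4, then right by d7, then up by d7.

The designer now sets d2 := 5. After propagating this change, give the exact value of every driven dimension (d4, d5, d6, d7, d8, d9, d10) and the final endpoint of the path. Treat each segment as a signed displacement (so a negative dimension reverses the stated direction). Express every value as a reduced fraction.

d4 = 19/2
d5 = 25
d6 = 4
d7 = 25/2
d8 = 125
d9 = 9
d10 = 77
endpoint = (597/4, 25/2)

Apply edit: d2 := 5
  d4 = d1*4 + d3/2 = 19/2
  d5 = d2*5 = 25
  d6 = 3 + d2/5 = 4
  d7 = d5/2 = 25/2
  d8 = d5*5 = 125
  d9 = d1*4 = 9
  d10 = d3*2 - d5*2 + d8 = 77
Walk from origin (0, 0):
  seg 1: right by d1 = 9/4 → (9/4, 0)
  seg 2: right by d8 = 125 → (509/4, 0)
  seg 3: right by d4 = 19/2 → (547/4, 0)
  seg 4: right by d7 = 25/2 → (597/4, 0)
  seg 5: up by d7 = 25/2 → (597/4, 25/2)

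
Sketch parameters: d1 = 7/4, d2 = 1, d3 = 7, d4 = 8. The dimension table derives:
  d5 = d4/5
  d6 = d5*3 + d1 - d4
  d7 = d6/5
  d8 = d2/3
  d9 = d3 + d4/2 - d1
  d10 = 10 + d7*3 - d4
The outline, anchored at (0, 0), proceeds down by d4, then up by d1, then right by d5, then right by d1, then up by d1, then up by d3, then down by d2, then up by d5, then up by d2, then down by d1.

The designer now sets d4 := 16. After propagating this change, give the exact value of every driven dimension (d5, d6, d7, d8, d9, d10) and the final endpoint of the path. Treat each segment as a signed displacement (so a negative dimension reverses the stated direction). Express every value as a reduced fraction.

Apply edit: d4 := 16
  d5 = d4/5 = 16/5
  d6 = d5*3 + d1 - d4 = -93/20
  d7 = d6/5 = -93/100
  d8 = d2/3 = 1/3
  d9 = d3 + d4/2 - d1 = 53/4
  d10 = 10 + d7*3 - d4 = -879/100
Walk from origin (0, 0):
  seg 1: down by d4 = 16 → (0, -16)
  seg 2: up by d1 = 7/4 → (0, -57/4)
  seg 3: right by d5 = 16/5 → (16/5, -57/4)
  seg 4: right by d1 = 7/4 → (99/20, -57/4)
  seg 5: up by d1 = 7/4 → (99/20, -25/2)
  seg 6: up by d3 = 7 → (99/20, -11/2)
  seg 7: down by d2 = 1 → (99/20, -13/2)
  seg 8: up by d5 = 16/5 → (99/20, -33/10)
  seg 9: up by d2 = 1 → (99/20, -23/10)
  seg 10: down by d1 = 7/4 → (99/20, -81/20)

d5 = 16/5
d6 = -93/20
d7 = -93/100
d8 = 1/3
d9 = 53/4
d10 = -879/100
endpoint = (99/20, -81/20)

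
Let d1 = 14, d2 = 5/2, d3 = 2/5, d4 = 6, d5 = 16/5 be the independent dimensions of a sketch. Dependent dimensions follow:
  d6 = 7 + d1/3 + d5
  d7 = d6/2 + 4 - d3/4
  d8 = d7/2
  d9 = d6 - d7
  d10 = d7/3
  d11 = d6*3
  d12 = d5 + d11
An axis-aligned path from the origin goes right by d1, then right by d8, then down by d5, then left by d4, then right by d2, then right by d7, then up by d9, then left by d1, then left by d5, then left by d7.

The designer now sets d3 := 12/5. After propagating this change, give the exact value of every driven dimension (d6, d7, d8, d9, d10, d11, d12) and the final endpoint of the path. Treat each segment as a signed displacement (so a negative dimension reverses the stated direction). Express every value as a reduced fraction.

Apply edit: d3 := 12/5
  d6 = 7 + d1/3 + d5 = 223/15
  d7 = d6/2 + 4 - d3/4 = 65/6
  d8 = d7/2 = 65/12
  d9 = d6 - d7 = 121/30
  d10 = d7/3 = 65/18
  d11 = d6*3 = 223/5
  d12 = d5 + d11 = 239/5
Walk from origin (0, 0):
  seg 1: right by d1 = 14 → (14, 0)
  seg 2: right by d8 = 65/12 → (233/12, 0)
  seg 3: down by d5 = 16/5 → (233/12, -16/5)
  seg 4: left by d4 = 6 → (161/12, -16/5)
  seg 5: right by d2 = 5/2 → (191/12, -16/5)
  seg 6: right by d7 = 65/6 → (107/4, -16/5)
  seg 7: up by d9 = 121/30 → (107/4, 5/6)
  seg 8: left by d1 = 14 → (51/4, 5/6)
  seg 9: left by d5 = 16/5 → (191/20, 5/6)
  seg 10: left by d7 = 65/6 → (-77/60, 5/6)

d6 = 223/15
d7 = 65/6
d8 = 65/12
d9 = 121/30
d10 = 65/18
d11 = 223/5
d12 = 239/5
endpoint = (-77/60, 5/6)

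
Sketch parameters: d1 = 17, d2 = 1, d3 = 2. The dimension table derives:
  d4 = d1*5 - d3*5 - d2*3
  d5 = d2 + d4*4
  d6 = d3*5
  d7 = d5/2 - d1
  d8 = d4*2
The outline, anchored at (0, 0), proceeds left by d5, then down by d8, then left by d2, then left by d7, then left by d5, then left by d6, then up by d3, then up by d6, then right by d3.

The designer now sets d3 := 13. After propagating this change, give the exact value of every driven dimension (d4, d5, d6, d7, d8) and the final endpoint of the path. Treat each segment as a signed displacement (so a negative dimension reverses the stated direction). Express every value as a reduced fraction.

d4 = 17
d5 = 69
d6 = 65
d7 = 35/2
d8 = 34
endpoint = (-417/2, 44)

Apply edit: d3 := 13
  d4 = d1*5 - d3*5 - d2*3 = 17
  d5 = d2 + d4*4 = 69
  d6 = d3*5 = 65
  d7 = d5/2 - d1 = 35/2
  d8 = d4*2 = 34
Walk from origin (0, 0):
  seg 1: left by d5 = 69 → (-69, 0)
  seg 2: down by d8 = 34 → (-69, -34)
  seg 3: left by d2 = 1 → (-70, -34)
  seg 4: left by d7 = 35/2 → (-175/2, -34)
  seg 5: left by d5 = 69 → (-313/2, -34)
  seg 6: left by d6 = 65 → (-443/2, -34)
  seg 7: up by d3 = 13 → (-443/2, -21)
  seg 8: up by d6 = 65 → (-443/2, 44)
  seg 9: right by d3 = 13 → (-417/2, 44)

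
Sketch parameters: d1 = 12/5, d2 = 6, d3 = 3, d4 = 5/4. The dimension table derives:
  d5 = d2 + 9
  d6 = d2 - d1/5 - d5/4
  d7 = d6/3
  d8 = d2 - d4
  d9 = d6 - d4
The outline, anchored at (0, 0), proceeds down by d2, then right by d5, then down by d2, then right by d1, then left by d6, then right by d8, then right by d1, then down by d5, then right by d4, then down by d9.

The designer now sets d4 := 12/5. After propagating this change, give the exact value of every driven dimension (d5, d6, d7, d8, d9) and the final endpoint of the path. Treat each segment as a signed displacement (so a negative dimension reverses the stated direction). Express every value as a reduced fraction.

Apply edit: d4 := 12/5
  d5 = d2 + 9 = 15
  d6 = d2 - d1/5 - d5/4 = 177/100
  d7 = d6/3 = 59/100
  d8 = d2 - d4 = 18/5
  d9 = d6 - d4 = -63/100
Walk from origin (0, 0):
  seg 1: down by d2 = 6 → (0, -6)
  seg 2: right by d5 = 15 → (15, -6)
  seg 3: down by d2 = 6 → (15, -12)
  seg 4: right by d1 = 12/5 → (87/5, -12)
  seg 5: left by d6 = 177/100 → (1563/100, -12)
  seg 6: right by d8 = 18/5 → (1923/100, -12)
  seg 7: right by d1 = 12/5 → (2163/100, -12)
  seg 8: down by d5 = 15 → (2163/100, -27)
  seg 9: right by d4 = 12/5 → (2403/100, -27)
  seg 10: down by d9 = -63/100 → (2403/100, -2637/100)

d5 = 15
d6 = 177/100
d7 = 59/100
d8 = 18/5
d9 = -63/100
endpoint = (2403/100, -2637/100)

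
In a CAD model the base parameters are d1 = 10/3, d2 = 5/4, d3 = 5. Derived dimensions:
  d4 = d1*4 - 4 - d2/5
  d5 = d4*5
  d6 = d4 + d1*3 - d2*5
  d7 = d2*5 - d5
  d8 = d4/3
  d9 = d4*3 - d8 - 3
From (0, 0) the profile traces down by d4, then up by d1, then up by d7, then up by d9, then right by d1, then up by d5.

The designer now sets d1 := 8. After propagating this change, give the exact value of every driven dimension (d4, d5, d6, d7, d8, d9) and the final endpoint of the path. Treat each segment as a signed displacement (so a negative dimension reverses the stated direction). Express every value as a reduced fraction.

d4 = 111/4
d5 = 555/4
d6 = 91/2
d7 = -265/2
d8 = 37/4
d9 = 71
endpoint = (8, 115/2)

Apply edit: d1 := 8
  d4 = d1*4 - 4 - d2/5 = 111/4
  d5 = d4*5 = 555/4
  d6 = d4 + d1*3 - d2*5 = 91/2
  d7 = d2*5 - d5 = -265/2
  d8 = d4/3 = 37/4
  d9 = d4*3 - d8 - 3 = 71
Walk from origin (0, 0):
  seg 1: down by d4 = 111/4 → (0, -111/4)
  seg 2: up by d1 = 8 → (0, -79/4)
  seg 3: up by d7 = -265/2 → (0, -609/4)
  seg 4: up by d9 = 71 → (0, -325/4)
  seg 5: right by d1 = 8 → (8, -325/4)
  seg 6: up by d5 = 555/4 → (8, 115/2)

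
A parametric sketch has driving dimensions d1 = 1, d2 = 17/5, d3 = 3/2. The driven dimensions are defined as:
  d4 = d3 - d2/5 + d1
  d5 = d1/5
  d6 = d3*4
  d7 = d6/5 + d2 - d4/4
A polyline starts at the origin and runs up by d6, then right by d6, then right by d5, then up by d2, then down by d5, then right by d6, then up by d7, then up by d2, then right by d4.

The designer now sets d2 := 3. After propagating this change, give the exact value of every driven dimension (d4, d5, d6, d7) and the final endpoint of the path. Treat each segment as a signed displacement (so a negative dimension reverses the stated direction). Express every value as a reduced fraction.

Apply edit: d2 := 3
  d4 = d3 - d2/5 + d1 = 19/10
  d5 = d1/5 = 1/5
  d6 = d3*4 = 6
  d7 = d6/5 + d2 - d4/4 = 149/40
Walk from origin (0, 0):
  seg 1: up by d6 = 6 → (0, 6)
  seg 2: right by d6 = 6 → (6, 6)
  seg 3: right by d5 = 1/5 → (31/5, 6)
  seg 4: up by d2 = 3 → (31/5, 9)
  seg 5: down by d5 = 1/5 → (31/5, 44/5)
  seg 6: right by d6 = 6 → (61/5, 44/5)
  seg 7: up by d7 = 149/40 → (61/5, 501/40)
  seg 8: up by d2 = 3 → (61/5, 621/40)
  seg 9: right by d4 = 19/10 → (141/10, 621/40)

d4 = 19/10
d5 = 1/5
d6 = 6
d7 = 149/40
endpoint = (141/10, 621/40)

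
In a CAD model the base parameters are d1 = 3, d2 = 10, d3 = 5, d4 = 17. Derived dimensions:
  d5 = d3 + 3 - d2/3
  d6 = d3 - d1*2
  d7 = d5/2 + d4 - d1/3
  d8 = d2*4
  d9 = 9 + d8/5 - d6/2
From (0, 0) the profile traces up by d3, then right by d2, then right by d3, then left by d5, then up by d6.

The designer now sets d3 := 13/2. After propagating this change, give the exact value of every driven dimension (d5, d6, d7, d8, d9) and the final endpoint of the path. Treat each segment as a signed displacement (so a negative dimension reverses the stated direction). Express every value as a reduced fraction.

Apply edit: d3 := 13/2
  d5 = d3 + 3 - d2/3 = 37/6
  d6 = d3 - d1*2 = 1/2
  d7 = d5/2 + d4 - d1/3 = 229/12
  d8 = d2*4 = 40
  d9 = 9 + d8/5 - d6/2 = 67/4
Walk from origin (0, 0):
  seg 1: up by d3 = 13/2 → (0, 13/2)
  seg 2: right by d2 = 10 → (10, 13/2)
  seg 3: right by d3 = 13/2 → (33/2, 13/2)
  seg 4: left by d5 = 37/6 → (31/3, 13/2)
  seg 5: up by d6 = 1/2 → (31/3, 7)

d5 = 37/6
d6 = 1/2
d7 = 229/12
d8 = 40
d9 = 67/4
endpoint = (31/3, 7)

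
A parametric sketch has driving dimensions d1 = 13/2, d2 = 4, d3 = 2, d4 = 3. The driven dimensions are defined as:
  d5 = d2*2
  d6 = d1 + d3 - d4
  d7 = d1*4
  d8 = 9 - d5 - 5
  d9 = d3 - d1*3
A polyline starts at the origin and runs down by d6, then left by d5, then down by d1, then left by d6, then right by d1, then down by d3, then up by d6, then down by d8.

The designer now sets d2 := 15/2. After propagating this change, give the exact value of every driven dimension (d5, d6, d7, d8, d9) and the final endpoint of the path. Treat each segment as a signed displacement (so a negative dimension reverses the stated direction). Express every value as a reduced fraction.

Apply edit: d2 := 15/2
  d5 = d2*2 = 15
  d6 = d1 + d3 - d4 = 11/2
  d7 = d1*4 = 26
  d8 = 9 - d5 - 5 = -11
  d9 = d3 - d1*3 = -35/2
Walk from origin (0, 0):
  seg 1: down by d6 = 11/2 → (0, -11/2)
  seg 2: left by d5 = 15 → (-15, -11/2)
  seg 3: down by d1 = 13/2 → (-15, -12)
  seg 4: left by d6 = 11/2 → (-41/2, -12)
  seg 5: right by d1 = 13/2 → (-14, -12)
  seg 6: down by d3 = 2 → (-14, -14)
  seg 7: up by d6 = 11/2 → (-14, -17/2)
  seg 8: down by d8 = -11 → (-14, 5/2)

d5 = 15
d6 = 11/2
d7 = 26
d8 = -11
d9 = -35/2
endpoint = (-14, 5/2)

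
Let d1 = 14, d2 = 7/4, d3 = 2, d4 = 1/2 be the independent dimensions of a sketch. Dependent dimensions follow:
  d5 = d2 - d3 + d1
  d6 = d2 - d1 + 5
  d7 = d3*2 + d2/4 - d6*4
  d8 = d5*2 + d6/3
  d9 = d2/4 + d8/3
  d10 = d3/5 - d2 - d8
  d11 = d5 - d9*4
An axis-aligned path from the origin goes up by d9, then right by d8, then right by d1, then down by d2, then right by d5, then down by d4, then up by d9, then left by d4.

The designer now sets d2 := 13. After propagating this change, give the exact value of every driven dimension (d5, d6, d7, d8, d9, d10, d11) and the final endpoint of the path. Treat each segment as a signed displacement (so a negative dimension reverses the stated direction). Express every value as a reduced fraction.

d5 = 25
d6 = 4
d7 = -35/4
d8 = 154/3
d9 = 733/36
d10 = -959/15
d11 = -508/9
endpoint = (539/6, 245/9)

Apply edit: d2 := 13
  d5 = d2 - d3 + d1 = 25
  d6 = d2 - d1 + 5 = 4
  d7 = d3*2 + d2/4 - d6*4 = -35/4
  d8 = d5*2 + d6/3 = 154/3
  d9 = d2/4 + d8/3 = 733/36
  d10 = d3/5 - d2 - d8 = -959/15
  d11 = d5 - d9*4 = -508/9
Walk from origin (0, 0):
  seg 1: up by d9 = 733/36 → (0, 733/36)
  seg 2: right by d8 = 154/3 → (154/3, 733/36)
  seg 3: right by d1 = 14 → (196/3, 733/36)
  seg 4: down by d2 = 13 → (196/3, 265/36)
  seg 5: right by d5 = 25 → (271/3, 265/36)
  seg 6: down by d4 = 1/2 → (271/3, 247/36)
  seg 7: up by d9 = 733/36 → (271/3, 245/9)
  seg 8: left by d4 = 1/2 → (539/6, 245/9)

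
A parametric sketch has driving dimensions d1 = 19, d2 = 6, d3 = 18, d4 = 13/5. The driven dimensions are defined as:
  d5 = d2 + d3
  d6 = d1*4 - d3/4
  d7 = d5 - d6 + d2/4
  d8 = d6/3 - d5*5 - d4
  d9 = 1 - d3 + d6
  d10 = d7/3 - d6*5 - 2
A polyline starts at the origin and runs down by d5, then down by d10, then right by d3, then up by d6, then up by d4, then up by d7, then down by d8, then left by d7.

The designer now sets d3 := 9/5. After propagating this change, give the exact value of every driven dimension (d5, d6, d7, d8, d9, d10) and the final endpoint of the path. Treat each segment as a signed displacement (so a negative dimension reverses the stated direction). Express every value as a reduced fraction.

d5 = 39/5
d6 = 1511/20
d7 = -265/4
d8 = -197/12
d9 = 299/4
d10 = -2411/6
endpoint = (1361/20, 8447/20)

Apply edit: d3 := 9/5
  d5 = d2 + d3 = 39/5
  d6 = d1*4 - d3/4 = 1511/20
  d7 = d5 - d6 + d2/4 = -265/4
  d8 = d6/3 - d5*5 - d4 = -197/12
  d9 = 1 - d3 + d6 = 299/4
  d10 = d7/3 - d6*5 - 2 = -2411/6
Walk from origin (0, 0):
  seg 1: down by d5 = 39/5 → (0, -39/5)
  seg 2: down by d10 = -2411/6 → (0, 11821/30)
  seg 3: right by d3 = 9/5 → (9/5, 11821/30)
  seg 4: up by d6 = 1511/20 → (9/5, 5635/12)
  seg 5: up by d4 = 13/5 → (9/5, 28331/60)
  seg 6: up by d7 = -265/4 → (9/5, 6089/15)
  seg 7: down by d8 = -197/12 → (9/5, 8447/20)
  seg 8: left by d7 = -265/4 → (1361/20, 8447/20)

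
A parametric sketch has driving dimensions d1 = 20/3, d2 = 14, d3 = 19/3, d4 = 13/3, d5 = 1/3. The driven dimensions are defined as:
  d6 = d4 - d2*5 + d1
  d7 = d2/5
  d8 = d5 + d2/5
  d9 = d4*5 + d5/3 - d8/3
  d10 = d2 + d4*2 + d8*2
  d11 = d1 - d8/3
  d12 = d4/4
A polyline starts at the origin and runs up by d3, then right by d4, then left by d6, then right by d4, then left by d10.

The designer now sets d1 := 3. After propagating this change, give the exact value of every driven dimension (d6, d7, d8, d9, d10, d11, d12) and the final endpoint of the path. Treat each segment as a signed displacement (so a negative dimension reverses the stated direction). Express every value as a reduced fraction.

d6 = -188/3
d7 = 14/5
d8 = 47/15
d9 = 311/15
d10 = 434/15
d11 = 88/45
d12 = 13/12
endpoint = (212/5, 19/3)

Apply edit: d1 := 3
  d6 = d4 - d2*5 + d1 = -188/3
  d7 = d2/5 = 14/5
  d8 = d5 + d2/5 = 47/15
  d9 = d4*5 + d5/3 - d8/3 = 311/15
  d10 = d2 + d4*2 + d8*2 = 434/15
  d11 = d1 - d8/3 = 88/45
  d12 = d4/4 = 13/12
Walk from origin (0, 0):
  seg 1: up by d3 = 19/3 → (0, 19/3)
  seg 2: right by d4 = 13/3 → (13/3, 19/3)
  seg 3: left by d6 = -188/3 → (67, 19/3)
  seg 4: right by d4 = 13/3 → (214/3, 19/3)
  seg 5: left by d10 = 434/15 → (212/5, 19/3)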